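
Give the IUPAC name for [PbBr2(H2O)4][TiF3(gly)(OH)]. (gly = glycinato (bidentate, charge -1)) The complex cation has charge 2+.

The complex cation is given as 2+; its ligand charges sum to -2, so Pb = +4.
A 1:1 salt means the anion carries the equal and opposite charge, 2−.
Anion: ligand charges sum to -5; for the ion to be 2−, Ti = +3.

tetraaquadibromolead(IV) trifluoro(glycinato)hydroxotitanate(III)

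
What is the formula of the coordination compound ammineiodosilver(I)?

[AgI(NH3)]

Ligands: 1 iodo (I, -1), 1 ammine (NH3, neutral). Ligand charge sum = -1.
With Ag in oxidation state +1, the complex ion is [Ag...].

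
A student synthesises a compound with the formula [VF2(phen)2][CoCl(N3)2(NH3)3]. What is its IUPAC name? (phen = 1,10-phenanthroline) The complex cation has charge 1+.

difluorobis(1,10-phenanthroline)vanadium(III) triamminediazidochlorocobaltate(II)

The complex cation is given as 1+; its ligand charges sum to -2, so V = +3.
A 1:1 salt means the anion carries the equal and opposite charge, 1−.
Anion: ligand charges sum to -3; for the ion to be 1−, Co = +2.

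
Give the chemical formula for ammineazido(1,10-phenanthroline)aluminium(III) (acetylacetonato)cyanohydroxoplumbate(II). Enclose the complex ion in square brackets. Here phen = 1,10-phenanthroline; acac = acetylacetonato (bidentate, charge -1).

[Al(N3)(NH3)(phen)][Pb(acac)(CN)(OH)]2

Cation [Al…]: ligand charges -1, Al(III) ⇒ ion charge 2+.
Anion [Pb…]: ligand charges -3, Pb(II) ⇒ ion charge 1−.
One 2+ cation requires 2 of the 1− anion.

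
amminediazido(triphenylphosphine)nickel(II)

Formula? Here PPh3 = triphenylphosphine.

Ligands: 1 ammine (NH3, neutral), 1 triphenylphosphine (PPh3, neutral), 2 azido (N3, -1). Ligand charge sum = -2.
With Ni in oxidation state +2, the complex ion is [Ni...].

[Ni(N3)2(NH3)(PPh3)]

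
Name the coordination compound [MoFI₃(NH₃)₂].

diamminefluorotriiodomolybdenum(IV)

There is no counter-ion, so the complex is neutral overall.
Ligand charges: 2×ammine (neutral), 1×fluoro (-1 each), 3×iodo (-1 each); total -4. So Mo + (-4) = 0, giving Mo = +4.
Ligands are named alphabetically: ammine before fluoro before iodo.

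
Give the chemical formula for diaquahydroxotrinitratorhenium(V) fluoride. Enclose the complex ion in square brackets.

Ligands: 3 nitrato (NO3, -1), 1 hydroxo (OH, -1), 2 aqua (H2O, neutral). Ligand charge sum = -4.
With Re in oxidation state +5, the complex ion is [Re...]^1+.
Charge balance with fluoride (-1) requires 1 complex ion per 1 fluoride.

[Re(H2O)2(NO3)3(OH)]F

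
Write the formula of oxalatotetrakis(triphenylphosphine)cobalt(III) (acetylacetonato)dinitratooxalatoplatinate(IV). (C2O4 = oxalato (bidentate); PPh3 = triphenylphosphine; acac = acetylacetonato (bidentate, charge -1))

Cation [Co…]: ligand charges -2, Co(III) ⇒ ion charge 1+.
Anion [Pt…]: ligand charges -5, Pt(IV) ⇒ ion charge 1−.

[Co(C2O4)(PPh3)4][Pt(acac)(C2O4)(NO3)2]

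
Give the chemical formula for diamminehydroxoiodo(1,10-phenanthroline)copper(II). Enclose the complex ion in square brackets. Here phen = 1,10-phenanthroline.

Ligands: 2 ammine (NH3, neutral), 1 1,10-phenanthroline (phen, neutral), 1 hydroxo (OH, -1), 1 iodo (I, -1). Ligand charge sum = -2.
With Cu in oxidation state +2, the complex ion is [Cu...].

[CuI(NH3)2(OH)(phen)]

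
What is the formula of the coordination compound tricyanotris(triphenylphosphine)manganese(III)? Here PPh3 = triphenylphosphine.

[Mn(CN)3(PPh3)3]

Ligands: 3 cyano (CN, -1), 3 triphenylphosphine (PPh3, neutral). Ligand charge sum = -3.
With Mn in oxidation state +3, the complex ion is [Mn...].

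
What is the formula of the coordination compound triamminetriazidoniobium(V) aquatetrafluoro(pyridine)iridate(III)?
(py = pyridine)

[Nb(N3)3(NH3)3][IrF4(H2O)(py)]2

Cation [Nb…]: ligand charges -3, Nb(V) ⇒ ion charge 2+.
Anion [Ir…]: ligand charges -4, Ir(III) ⇒ ion charge 1−.
One 2+ cation requires 2 of the 1− anion.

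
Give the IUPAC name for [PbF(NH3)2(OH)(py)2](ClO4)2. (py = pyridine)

diamminefluorohydroxobis(pyridine)lead(IV) perchlorate

The 2 perchlorate counter-ions carry a total charge of -2, so each complex ion is 2+.
Ligand charges: 1×fluoro (-1 each), 2×ammine (neutral), 1×hydroxo (-1 each), 2×pyridine (neutral); total -2. So Pb + (-2) = 2+, giving Pb = +4.
Ligands are named alphabetically: ammine before fluoro before hydroxo before pyridine.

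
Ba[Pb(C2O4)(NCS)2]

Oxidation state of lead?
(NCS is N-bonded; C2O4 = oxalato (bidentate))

1 barium outside the brackets (+2 each) → the complex ion is 2−.
Ligand charges: 2×NCS = -2; 1×C2O4 = -2; sum -4.
Pb + (-4) = 2− ⇒ Pb is +2.

+2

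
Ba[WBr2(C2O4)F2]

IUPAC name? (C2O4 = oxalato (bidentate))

The 1 barium counter-ion carries a total charge of +2, so each complex ion is 2−.
Ligand charges: 2×fluoro (-1 each), 2×bromo (-1 each), 1×oxalato (-2 each); total -6. So W + (-6) = 2−, giving W = +4.
The complex ion is anionic, so tungsten takes the -ate form tungstate(IV).

barium dibromodifluorooxalatotungstate(IV)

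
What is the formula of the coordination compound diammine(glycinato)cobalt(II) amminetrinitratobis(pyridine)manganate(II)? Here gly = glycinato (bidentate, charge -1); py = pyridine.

[Co(gly)(NH3)2][Mn(NH3)(NO3)3(py)2]

Cation [Co…]: ligand charges -1, Co(II) ⇒ ion charge 1+.
Anion [Mn…]: ligand charges -3, Mn(II) ⇒ ion charge 1−.
One 1+ cation balances one 1− anion.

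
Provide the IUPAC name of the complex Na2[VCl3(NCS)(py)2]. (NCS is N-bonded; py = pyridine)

The 2 sodium counter-ions carry a total charge of +2, so each complex ion is 2−.
Ligand charges: 1×isothiocyanato (-1 each), 2×pyridine (neutral), 3×chloro (-1 each); total -4. So V + (-4) = 2−, giving V = +2.
Ligands are named alphabetically: chloro before isothiocyanato before pyridine.
The complex ion is anionic, so vanadium takes the -ate form vanadate(II).

sodium trichloroisothiocyanatobis(pyridine)vanadate(II)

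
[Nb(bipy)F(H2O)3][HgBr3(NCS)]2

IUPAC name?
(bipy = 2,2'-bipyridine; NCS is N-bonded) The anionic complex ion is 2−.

triaqua(2,2'-bipyridine)fluoroniobium(V) tribromoisothiocyanatomercurate(II)

The complex anion is given as 2−; its ligand charges sum to -4, so Hg = +2.
With 2 anions per cation, the cation must be 2×2 = 4+.
Cation: ligand charges sum to -1; for the ion to be 4+, Nb = +5.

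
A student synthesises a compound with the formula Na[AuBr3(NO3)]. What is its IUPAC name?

sodium tribromonitratoaurate(III)

The 1 sodium counter-ion carries a total charge of +1, so each complex ion is 1−.
Ligand charges: 3×bromo (-1 each), 1×nitrato (-1 each); total -4. So Au + (-4) = 1−, giving Au = +3.
The complex ion is anionic, so gold takes the -ate form aurate(III).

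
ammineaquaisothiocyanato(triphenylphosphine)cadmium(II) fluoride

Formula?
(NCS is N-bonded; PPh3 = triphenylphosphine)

Ligands: 1 isothiocyanato (NCS, -1), 1 ammine (NH3, neutral), 1 triphenylphosphine (PPh3, neutral), 1 aqua (H2O, neutral). Ligand charge sum = -1.
With Cd in oxidation state +2, the complex ion is [Cd...]^1+.
Charge balance with fluoride (-1) requires 1 complex ion per 1 fluoride.

[Cd(H2O)(NCS)(NH3)(PPh3)]F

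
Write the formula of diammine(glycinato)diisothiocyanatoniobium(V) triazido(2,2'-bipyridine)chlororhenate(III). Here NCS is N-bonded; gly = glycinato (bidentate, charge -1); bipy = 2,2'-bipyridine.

[Nb(gly)(NCS)2(NH3)2][Re(bipy)Cl(N3)3]2

Cation [Nb…]: ligand charges -3, Nb(V) ⇒ ion charge 2+.
Anion [Re…]: ligand charges -4, Re(III) ⇒ ion charge 1−.
One 2+ cation requires 2 of the 1− anion.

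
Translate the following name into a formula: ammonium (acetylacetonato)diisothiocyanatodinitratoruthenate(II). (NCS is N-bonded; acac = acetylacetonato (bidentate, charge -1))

(NH4)3[Ru(acac)(NCS)2(NO3)2]

Ligands: 2 isothiocyanato (NCS, -1), 1 acetylacetonato (acac, -1), 2 nitrato (NO3, -1). Ligand charge sum = -5.
Charge balance with ammonium (+1) requires 1 complex ion per 3 ammonium.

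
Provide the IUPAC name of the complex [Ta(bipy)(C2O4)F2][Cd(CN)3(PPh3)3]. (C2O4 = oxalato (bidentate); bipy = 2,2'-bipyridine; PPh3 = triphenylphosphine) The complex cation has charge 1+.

The complex cation is given as 1+; its ligand charges sum to -4, so Ta = +5.
A 1:1 salt means the anion carries the equal and opposite charge, 1−.
Anion: ligand charges sum to -3; for the ion to be 1−, Cd = +2.

(2,2'-bipyridine)difluorooxalatotantalum(V) tricyanotris(triphenylphosphine)cadmate(II)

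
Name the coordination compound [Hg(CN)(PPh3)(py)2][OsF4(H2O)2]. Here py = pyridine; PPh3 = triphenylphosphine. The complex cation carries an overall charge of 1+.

Both ions are complex: the cation is named first with the plain metal name, the anion second with the -ate form; each ion's ligands are alphabetised independently.
The complex cation is given as 1+; its ligand charges sum to -1, so Hg = +2.
A 1:1 salt means the anion carries the equal and opposite charge, 1−.
Anion: ligand charges sum to -4; for the ion to be 1−, Os = +3.

cyanobis(pyridine)(triphenylphosphine)mercury(II) diaquatetrafluoroosmate(III)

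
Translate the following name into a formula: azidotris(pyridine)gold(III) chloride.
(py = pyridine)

Ligands: 1 azido (N3, -1), 3 pyridine (py, neutral). Ligand charge sum = -1.
With Au in oxidation state +3, the complex ion is [Au...]^2+.
Charge balance with chloride (-1) requires 1 complex ion per 2 chloride.

[Au(N3)(py)3]Cl2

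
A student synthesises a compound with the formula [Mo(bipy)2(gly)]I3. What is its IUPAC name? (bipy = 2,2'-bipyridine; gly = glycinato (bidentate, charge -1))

bis(2,2'-bipyridine)(glycinato)molybdenum(IV) iodide

The 3 iodide counter-ions carry a total charge of -3, so each complex ion is 3+.
Ligand charges: 2×2,2'-bipyridine (neutral), 1×glycinato (-1 each); total -1. So Mo + (-1) = 3+, giving Mo = +4.
Ligands are named alphabetically: bipyridine before glycinato.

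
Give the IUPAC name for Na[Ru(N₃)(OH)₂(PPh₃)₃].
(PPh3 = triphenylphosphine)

The 1 sodium counter-ion carries a total charge of +1, so each complex ion is 1−.
Ligand charges: 1×azido (-1 each), 3×triphenylphosphine (neutral), 2×hydroxo (-1 each); total -3. So Ru + (-3) = 1−, giving Ru = +2.
Ligands are named alphabetically: azido before hydroxo before triphenylphosphine.
The complex ion is anionic, so ruthenium takes the -ate form ruthenate(II).

sodium azidodihydroxotris(triphenylphosphine)ruthenate(II)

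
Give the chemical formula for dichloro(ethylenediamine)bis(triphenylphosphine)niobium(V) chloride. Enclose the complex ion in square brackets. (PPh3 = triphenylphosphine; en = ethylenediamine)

Ligands: 2 chloro (Cl, -1), 2 triphenylphosphine (PPh3, neutral), 1 ethylenediamine (en, neutral). Ligand charge sum = -2.
Charge balance with chloride (-1) requires 1 complex ion per 3 chloride.

[NbCl2(en)(PPh3)2]Cl3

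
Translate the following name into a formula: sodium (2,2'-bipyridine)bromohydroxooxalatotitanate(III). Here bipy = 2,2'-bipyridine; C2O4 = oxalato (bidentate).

Ligands: 1 2,2'-bipyridine (bipy, neutral), 1 bromo (Br, -1), 1 oxalato (C2O4, -2), 1 hydroxo (OH, -1). Ligand charge sum = -4.
Charge balance with sodium (+1) requires 1 complex ion per 1 sodium.

Na[Ti(bipy)Br(C2O4)(OH)]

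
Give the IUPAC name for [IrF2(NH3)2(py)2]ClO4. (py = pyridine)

diamminedifluorobis(pyridine)iridium(III) perchlorate

The 1 perchlorate counter-ion carries a total charge of -1, so each complex ion is 1+.
Ligand charges: 2×fluoro (-1 each), 2×pyridine (neutral), 2×ammine (neutral); total -2. So Ir + (-2) = 1+, giving Ir = +3.
Ligands are named alphabetically: ammine before fluoro before pyridine.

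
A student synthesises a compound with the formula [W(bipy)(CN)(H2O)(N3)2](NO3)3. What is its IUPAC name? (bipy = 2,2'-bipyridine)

The 3 nitrate counter-ions carry a total charge of -3, so each complex ion is 3+.
Ligand charges: 1×aqua (neutral), 2×azido (-1 each), 1×2,2'-bipyridine (neutral), 1×cyano (-1 each); total -3. So W + (-3) = 3+, giving W = +6.
Ligands are named alphabetically: aqua before azido before bipyridine before cyano.

aquadiazido(2,2'-bipyridine)cyanotungsten(VI) nitrate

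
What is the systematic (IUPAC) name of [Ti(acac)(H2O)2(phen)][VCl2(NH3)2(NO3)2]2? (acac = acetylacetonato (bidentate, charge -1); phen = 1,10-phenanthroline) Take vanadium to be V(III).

Both ions are complex: the cation is named first with the plain metal name, the anion second with the -ate form; each ion's ligands are alphabetised independently.
V is given as +3; the anion's ligand charges sum to -4, so the complex anion is 1−.
With 2 anions per cation, the cation must be 2×1 = 2+.
Cation: ligand charges sum to -1; for the ion to be 2+, Ti = +3.

(acetylacetonato)diaqua(1,10-phenanthroline)titanium(III) diamminedichlorodinitratovanadate(III)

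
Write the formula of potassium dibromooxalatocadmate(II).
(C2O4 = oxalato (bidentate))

K2[CdBr2(C2O4)]

Ligands: 2 bromo (Br, -1), 1 oxalato (C2O4, -2). Ligand charge sum = -4.
With Cd in oxidation state +2, the complex ion is [Cd...]^2−.
Charge balance with potassium (+1) requires 1 complex ion per 2 potassium.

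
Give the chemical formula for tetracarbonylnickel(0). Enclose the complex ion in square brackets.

[Ni(CO)4]

Ligands: 4 carbonyl (CO, neutral). Ligand charge sum = 0.
With Ni in oxidation state 0, the complex ion is [Ni...].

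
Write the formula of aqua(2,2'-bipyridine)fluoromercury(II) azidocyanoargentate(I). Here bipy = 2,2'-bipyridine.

Cation [Hg…]: ligand charges -1, Hg(II) ⇒ ion charge 1+.
Anion [Ag…]: ligand charges -2, Ag(I) ⇒ ion charge 1−.

[Hg(bipy)F(H2O)][Ag(CN)(N3)]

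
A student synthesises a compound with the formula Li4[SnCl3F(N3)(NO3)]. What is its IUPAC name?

The 4 lithium counter-ions carry a total charge of +4, so each complex ion is 4−.
Ligand charges: 3×chloro (-1 each), 1×fluoro (-1 each), 1×nitrato (-1 each), 1×azido (-1 each); total -6. So Sn + (-6) = 4−, giving Sn = +2.
Ligands are named alphabetically: azido before chloro before fluoro before nitrato.
The complex ion is anionic, so tin takes the -ate form stannate(II).

lithium azidotrichlorofluoronitratostannate(II)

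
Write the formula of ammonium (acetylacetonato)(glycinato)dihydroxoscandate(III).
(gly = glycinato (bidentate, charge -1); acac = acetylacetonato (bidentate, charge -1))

NH4[Sc(acac)(gly)(OH)2]

Ligands: 2 hydroxo (OH, -1), 1 glycinato (gly, -1), 1 acetylacetonato (acac, -1). Ligand charge sum = -4.
Charge balance with ammonium (+1) requires 1 complex ion per 1 ammonium.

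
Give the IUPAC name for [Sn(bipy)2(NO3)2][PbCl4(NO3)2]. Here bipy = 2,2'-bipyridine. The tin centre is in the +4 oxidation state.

bis(2,2'-bipyridine)dinitratotin(IV) tetrachlorodinitratoplumbate(IV)

Sn is given as +4; the cation's ligand charges sum to -2, so the complex cation is 2+.
A 1:1 salt means the anion carries the equal and opposite charge, 2−.
Anion: ligand charges sum to -6; for the ion to be 2−, Pb = +4.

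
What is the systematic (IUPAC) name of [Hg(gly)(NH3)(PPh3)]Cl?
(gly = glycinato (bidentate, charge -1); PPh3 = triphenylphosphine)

The 1 chloride counter-ion carries a total charge of -1, so each complex ion is 1+.
Ligand charges: 1×glycinato (-1 each), 1×triphenylphosphine (neutral), 1×ammine (neutral); total -1. So Hg + (-1) = 1+, giving Hg = +2.
Ligands are named alphabetically: ammine before glycinato before triphenylphosphine.

ammine(glycinato)(triphenylphosphine)mercury(II) chloride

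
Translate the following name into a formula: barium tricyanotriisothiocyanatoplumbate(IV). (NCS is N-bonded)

Ba[Pb(CN)3(NCS)3]

Ligands: 3 isothiocyanato (NCS, -1), 3 cyano (CN, -1). Ligand charge sum = -6.
With Pb in oxidation state +4, the complex ion is [Pb...]^2−.
Charge balance with barium (+2) requires 1 complex ion per 1 barium.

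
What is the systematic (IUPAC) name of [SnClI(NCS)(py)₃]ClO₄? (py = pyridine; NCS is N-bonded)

The 1 perchlorate counter-ion carries a total charge of -1, so each complex ion is 1+.
Ligand charges: 3×pyridine (neutral), 1×chloro (-1 each), 1×isothiocyanato (-1 each), 1×iodo (-1 each); total -3. So Sn + (-3) = 1+, giving Sn = +4.
Ligands are named alphabetically: chloro before iodo before isothiocyanato before pyridine.

chloroiodoisothiocyanatotris(pyridine)tin(IV) perchlorate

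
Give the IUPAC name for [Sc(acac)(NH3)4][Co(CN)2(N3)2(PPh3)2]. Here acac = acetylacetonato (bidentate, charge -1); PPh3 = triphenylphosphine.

Scandium is always +3 in its complexes; the cation's ligand charges sum to -1, so the complex cation is 2+.
A 1:1 salt means the anion carries the equal and opposite charge, 2−.
Anion: ligand charges sum to -4; for the ion to be 2−, Co = +2.

(acetylacetonato)tetraamminescandium(III) diazidodicyanobis(triphenylphosphine)cobaltate(II)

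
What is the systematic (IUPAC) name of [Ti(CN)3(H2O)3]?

There is no counter-ion, so the complex is neutral overall.
Ligand charges: 3×aqua (neutral), 3×cyano (-1 each); total -3. So Ti + (-3) = 0, giving Ti = +3.
Ligands are named alphabetically: aqua before cyano.

triaquatricyanotitanium(III)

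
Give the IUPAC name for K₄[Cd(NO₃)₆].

The 4 potassium counter-ions carry a total charge of +4, so each complex ion is 4−.
Ligand charges: 6×nitrato (-1 each); total -6. So Cd + (-6) = 4−, giving Cd = +2.
The complex ion is anionic, so cadmium takes the -ate form cadmate(II).

potassium hexanitratocadmate(II)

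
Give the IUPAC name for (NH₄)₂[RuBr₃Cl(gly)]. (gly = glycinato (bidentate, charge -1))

ammonium tribromochloro(glycinato)ruthenate(III)

The 2 ammonium counter-ions carry a total charge of +2, so each complex ion is 2−.
Ligand charges: 1×chloro (-1 each), 1×glycinato (-1 each), 3×bromo (-1 each); total -5. So Ru + (-5) = 2−, giving Ru = +3.
Ligands are named alphabetically: bromo before chloro before glycinato.
The complex ion is anionic, so ruthenium takes the -ate form ruthenate(III).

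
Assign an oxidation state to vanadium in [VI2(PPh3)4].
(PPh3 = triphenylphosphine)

+2

No counter-ion: the bracketed complex is neutral.
Ligand charges: 4×PPh3 neutral; 2×I = -2; sum -2.
V + (-2) = 0 ⇒ V is +2.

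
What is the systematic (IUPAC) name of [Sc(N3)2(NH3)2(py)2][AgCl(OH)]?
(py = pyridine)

diamminediazidobis(pyridine)scandium(III) chlorohydroxoargentate(I)

Scandium is always +3 in its complexes; the cation's ligand charges sum to -2, so the complex cation is 1+.
A 1:1 salt means the anion carries the equal and opposite charge, 1−.
Anion: ligand charges sum to -2; for the ion to be 1−, Ag = +1.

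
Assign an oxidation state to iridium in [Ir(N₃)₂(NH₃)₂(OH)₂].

No counter-ion: the bracketed complex is neutral.
Ligand charges: 2×OH = -2; 2×NH3 neutral; 2×N3 = -2; sum -4.
Ir + (-4) = 0 ⇒ Ir is +4.

+4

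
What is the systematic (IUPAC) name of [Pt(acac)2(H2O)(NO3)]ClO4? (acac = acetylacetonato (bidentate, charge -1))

bis(acetylacetonato)aquanitratoplatinum(IV) perchlorate

The 1 perchlorate counter-ion carries a total charge of -1, so each complex ion is 1+.
Ligand charges: 2×acetylacetonato (-1 each), 1×aqua (neutral), 1×nitrato (-1 each); total -3. So Pt + (-3) = 1+, giving Pt = +4.
Ligands are named alphabetically: acetylacetonato before aqua before nitrato.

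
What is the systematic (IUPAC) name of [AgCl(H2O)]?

aquachlorosilver(I)

There is no counter-ion, so the complex is neutral overall.
Ligand charges: 1×aqua (neutral), 1×chloro (-1 each); total -1. So Ag + (-1) = 0, giving Ag = +1.
Ligands are named alphabetically: aqua before chloro.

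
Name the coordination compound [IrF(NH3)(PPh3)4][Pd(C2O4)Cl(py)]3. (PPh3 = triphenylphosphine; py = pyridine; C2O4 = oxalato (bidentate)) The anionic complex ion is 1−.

The complex anion is given as 1−; its ligand charges sum to -3, so Pd = +2.
With 3 anions per cation, the cation must be 3×1 = 3+.
Cation: ligand charges sum to -1; for the ion to be 3+, Ir = +4.

amminefluorotetrakis(triphenylphosphine)iridium(IV) chlorooxalato(pyridine)palladate(II)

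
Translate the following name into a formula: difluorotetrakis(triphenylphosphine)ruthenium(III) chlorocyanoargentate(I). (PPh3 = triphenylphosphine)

[RuF2(PPh3)4][AgCl(CN)]

Cation [Ru…]: ligand charges -2, Ru(III) ⇒ ion charge 1+.
Anion [Ag…]: ligand charges -2, Ag(I) ⇒ ion charge 1−.
One 1+ cation balances one 1− anion.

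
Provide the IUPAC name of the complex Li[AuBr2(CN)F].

The 1 lithium counter-ion carries a total charge of +1, so each complex ion is 1−.
Ligand charges: 1×cyano (-1 each), 1×fluoro (-1 each), 2×bromo (-1 each); total -4. So Au + (-4) = 1−, giving Au = +3.
Ligands are named alphabetically: bromo before cyano before fluoro.
The complex ion is anionic, so gold takes the -ate form aurate(III).

lithium dibromocyanofluoroaurate(III)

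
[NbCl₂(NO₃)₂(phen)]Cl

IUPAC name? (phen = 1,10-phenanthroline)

dichlorodinitrato(1,10-phenanthroline)niobium(V) chloride

The 1 chloride counter-ion carries a total charge of -1, so each complex ion is 1+.
Ligand charges: 2×nitrato (-1 each), 1×1,10-phenanthroline (neutral), 2×chloro (-1 each); total -4. So Nb + (-4) = 1+, giving Nb = +5.
Ligands are named alphabetically: chloro before nitrato before phenanthroline.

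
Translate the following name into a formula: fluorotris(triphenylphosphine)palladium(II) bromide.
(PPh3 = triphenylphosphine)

Ligands: 1 fluoro (F, -1), 3 triphenylphosphine (PPh3, neutral). Ligand charge sum = -1.
Charge balance with bromide (-1) requires 1 complex ion per 1 bromide.

[PdF(PPh3)3]Br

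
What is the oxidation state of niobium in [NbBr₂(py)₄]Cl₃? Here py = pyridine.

3 chloride outside the brackets (-1 each) → the complex ion is 3+.
Ligand charges: 4×py neutral; 2×Br = -2; sum -2.
Nb + (-2) = 3+ ⇒ Nb is +5.

+5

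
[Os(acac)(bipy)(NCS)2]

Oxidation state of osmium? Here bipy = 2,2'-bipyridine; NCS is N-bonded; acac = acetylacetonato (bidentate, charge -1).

No counter-ion: the bracketed complex is neutral.
Ligand charges: 1×bipy neutral; 2×NCS = -2; 1×acac = -1; sum -3.
Os + (-3) = 0 ⇒ Os is +3.

+3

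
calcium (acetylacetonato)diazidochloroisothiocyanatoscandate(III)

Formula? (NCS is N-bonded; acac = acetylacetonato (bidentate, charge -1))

Ligands: 1 chloro (Cl, -1), 2 azido (N3, -1), 1 isothiocyanato (NCS, -1), 1 acetylacetonato (acac, -1). Ligand charge sum = -5.
With Sc in oxidation state +3, the complex ion is [Sc...]^2−.
Charge balance with calcium (+2) requires 1 complex ion per 1 calcium.

Ca[Sc(acac)Cl(N3)2(NCS)]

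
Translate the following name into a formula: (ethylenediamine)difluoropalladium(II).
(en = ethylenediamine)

[Pd(en)F2]

Ligands: 1 ethylenediamine (en, neutral), 2 fluoro (F, -1). Ligand charge sum = -2.
With Pd in oxidation state +2, the complex ion is [Pd...].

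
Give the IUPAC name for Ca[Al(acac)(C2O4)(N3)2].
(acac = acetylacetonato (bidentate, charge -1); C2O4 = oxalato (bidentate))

calcium (acetylacetonato)diazidooxalatoaluminate(III)

The 1 calcium counter-ion carries a total charge of +2, so each complex ion is 2−.
Ligand charges: 1×acetylacetonato (-1 each), 1×oxalato (-2 each), 2×azido (-1 each); total -5. So Al + (-5) = 2−, giving Al = +3.
Ligands are named alphabetically: acetylacetonato before azido before oxalato.
The complex ion is anionic, so aluminium takes the -ate form aluminate(III).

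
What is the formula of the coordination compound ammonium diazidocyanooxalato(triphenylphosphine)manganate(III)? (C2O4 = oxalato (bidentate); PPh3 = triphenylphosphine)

Ligands: 1 oxalato (C2O4, -2), 2 azido (N3, -1), 1 triphenylphosphine (PPh3, neutral), 1 cyano (CN, -1). Ligand charge sum = -5.
With Mn in oxidation state +3, the complex ion is [Mn...]^2−.
Charge balance with ammonium (+1) requires 1 complex ion per 2 ammonium.

(NH4)2[Mn(C2O4)(CN)(N3)2(PPh3)]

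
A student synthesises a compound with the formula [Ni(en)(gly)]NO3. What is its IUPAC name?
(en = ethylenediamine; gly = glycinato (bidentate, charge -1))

The 1 nitrate counter-ion carries a total charge of -1, so each complex ion is 1+.
Ligand charges: 1×ethylenediamine (neutral), 1×glycinato (-1 each); total -1. So Ni + (-1) = 1+, giving Ni = +2.
Ligands are named alphabetically: ethylenediamine before glycinato.

(ethylenediamine)(glycinato)nickel(II) nitrate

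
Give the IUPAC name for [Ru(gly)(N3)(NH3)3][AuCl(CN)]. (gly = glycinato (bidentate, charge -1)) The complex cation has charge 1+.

triammineazido(glycinato)ruthenium(III) chlorocyanoaurate(I)

Both ions are complex: the cation is named first with the plain metal name, the anion second with the -ate form; each ion's ligands are alphabetised independently.
The complex cation is given as 1+; its ligand charges sum to -2, so Ru = +3.
A 1:1 salt means the anion carries the equal and opposite charge, 1−.
Anion: ligand charges sum to -2; for the ion to be 1−, Au = +1.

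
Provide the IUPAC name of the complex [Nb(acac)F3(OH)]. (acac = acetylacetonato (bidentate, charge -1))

There is no counter-ion, so the complex is neutral overall.
Ligand charges: 1×hydroxo (-1 each), 1×acetylacetonato (-1 each), 3×fluoro (-1 each); total -5. So Nb + (-5) = 0, giving Nb = +5.
Ligands are named alphabetically: acetylacetonato before fluoro before hydroxo.

(acetylacetonato)trifluorohydroxoniobium(V)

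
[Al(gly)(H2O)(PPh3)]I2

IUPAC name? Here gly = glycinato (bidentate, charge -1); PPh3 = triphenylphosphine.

The 2 iodide counter-ions carry a total charge of -2, so each complex ion is 2+.
Ligand charges: 1×aqua (neutral), 1×glycinato (-1 each), 1×triphenylphosphine (neutral); total -1. So Al + (-1) = 2+, giving Al = +3.
Ligands are named alphabetically: aqua before glycinato before triphenylphosphine.

aqua(glycinato)(triphenylphosphine)aluminium(III) iodide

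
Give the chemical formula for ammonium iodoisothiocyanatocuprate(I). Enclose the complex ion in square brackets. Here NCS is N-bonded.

NH4[CuI(NCS)]

Ligands: 1 isothiocyanato (NCS, -1), 1 iodo (I, -1). Ligand charge sum = -2.
With Cu in oxidation state +1, the complex ion is [Cu...]^1−.
Charge balance with ammonium (+1) requires 1 complex ion per 1 ammonium.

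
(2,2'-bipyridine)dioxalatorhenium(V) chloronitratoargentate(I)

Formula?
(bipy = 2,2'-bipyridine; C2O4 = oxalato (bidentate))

Cation [Re…]: ligand charges -4, Re(V) ⇒ ion charge 1+.
Anion [Ag…]: ligand charges -2, Ag(I) ⇒ ion charge 1−.
One 1+ cation balances one 1− anion.

[Re(bipy)(C2O4)2][AgCl(NO3)]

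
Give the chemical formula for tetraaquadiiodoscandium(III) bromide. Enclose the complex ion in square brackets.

Ligands: 2 iodo (I, -1), 4 aqua (H2O, neutral). Ligand charge sum = -2.
Charge balance with bromide (-1) requires 1 complex ion per 1 bromide.

[Sc(H2O)4I2]Br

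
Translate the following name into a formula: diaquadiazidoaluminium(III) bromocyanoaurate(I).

[Al(H2O)2(N3)2][AuBr(CN)]

Cation [Al…]: ligand charges -2, Al(III) ⇒ ion charge 1+.
Anion [Au…]: ligand charges -2, Au(I) ⇒ ion charge 1−.
One 1+ cation balances one 1− anion.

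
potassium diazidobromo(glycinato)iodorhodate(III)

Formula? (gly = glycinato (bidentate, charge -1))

Ligands: 1 glycinato (gly, -1), 1 bromo (Br, -1), 1 iodo (I, -1), 2 azido (N3, -1). Ligand charge sum = -5.
With Rh in oxidation state +3, the complex ion is [Rh...]^2−.
Charge balance with potassium (+1) requires 1 complex ion per 2 potassium.

K2[RhBr(gly)I(N3)2]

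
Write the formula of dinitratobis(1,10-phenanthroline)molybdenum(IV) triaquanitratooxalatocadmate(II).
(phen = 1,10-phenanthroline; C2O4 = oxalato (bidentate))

[Mo(NO3)2(phen)2][Cd(C2O4)(H2O)3(NO3)]2

Cation [Mo…]: ligand charges -2, Mo(IV) ⇒ ion charge 2+.
Anion [Cd…]: ligand charges -3, Cd(II) ⇒ ion charge 1−.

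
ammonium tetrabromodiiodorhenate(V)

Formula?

Ligands: 4 bromo (Br, -1), 2 iodo (I, -1). Ligand charge sum = -6.
With Re in oxidation state +5, the complex ion is [Re...]^1−.
Charge balance with ammonium (+1) requires 1 complex ion per 1 ammonium.

NH4[ReBr4I2]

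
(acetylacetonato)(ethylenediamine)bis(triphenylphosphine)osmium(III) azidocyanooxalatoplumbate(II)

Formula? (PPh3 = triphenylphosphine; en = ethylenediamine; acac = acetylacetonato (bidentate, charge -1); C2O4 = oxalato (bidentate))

[Os(acac)(en)(PPh3)2][Pb(C2O4)(CN)(N3)]

Cation [Os…]: ligand charges -1, Os(III) ⇒ ion charge 2+.
Anion [Pb…]: ligand charges -4, Pb(II) ⇒ ion charge 2−.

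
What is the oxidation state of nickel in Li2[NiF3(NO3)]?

+2

2 lithium outside the brackets (+1 each) → the complex ion is 2−.
Ligand charges: 1×NO3 = -1; 3×F = -3; sum -4.
Ni + (-4) = 2− ⇒ Ni is +2.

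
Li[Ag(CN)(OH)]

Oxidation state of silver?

1 lithium outside the brackets (+1 each) → the complex ion is 1−.
Ligand charges: 1×OH = -1; 1×CN = -1; sum -2.
Ag + (-2) = 1− ⇒ Ag is +1.

+1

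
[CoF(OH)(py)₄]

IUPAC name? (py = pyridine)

There is no counter-ion, so the complex is neutral overall.
Ligand charges: 1×hydroxo (-1 each), 1×fluoro (-1 each), 4×pyridine (neutral); total -2. So Co + (-2) = 0, giving Co = +2.
Ligands are named alphabetically: fluoro before hydroxo before pyridine.

fluorohydroxotetrakis(pyridine)cobalt(II)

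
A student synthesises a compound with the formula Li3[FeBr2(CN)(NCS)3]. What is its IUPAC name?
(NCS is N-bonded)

lithium dibromocyanotriisothiocyanatoferrate(III)

The 3 lithium counter-ions carry a total charge of +3, so each complex ion is 3−.
Ligand charges: 2×bromo (-1 each), 1×cyano (-1 each), 3×isothiocyanato (-1 each); total -6. So Fe + (-6) = 3−, giving Fe = +3.
The complex ion is anionic, so iron takes the -ate form ferrate(III).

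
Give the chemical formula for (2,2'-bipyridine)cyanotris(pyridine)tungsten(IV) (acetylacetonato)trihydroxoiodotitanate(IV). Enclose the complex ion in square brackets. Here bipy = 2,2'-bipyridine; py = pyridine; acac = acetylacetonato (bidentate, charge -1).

[W(bipy)(CN)(py)3][Ti(acac)I(OH)3]3

Cation [W…]: ligand charges -1, W(IV) ⇒ ion charge 3+.
Anion [Ti…]: ligand charges -5, Ti(IV) ⇒ ion charge 1−.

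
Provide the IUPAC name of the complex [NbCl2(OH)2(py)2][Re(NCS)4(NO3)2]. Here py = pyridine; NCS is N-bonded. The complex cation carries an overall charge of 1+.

dichlorodihydroxobis(pyridine)niobium(V) tetraisothiocyanatodinitratorhenate(V)

Both ions are complex: the cation is named first with the plain metal name, the anion second with the -ate form; each ion's ligands are alphabetised independently.
The complex cation is given as 1+; its ligand charges sum to -4, so Nb = +5.
A 1:1 salt means the anion carries the equal and opposite charge, 1−.
Anion: ligand charges sum to -6; for the ion to be 1−, Re = +5.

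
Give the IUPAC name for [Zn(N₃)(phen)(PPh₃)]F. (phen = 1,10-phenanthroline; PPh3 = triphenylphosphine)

The 1 fluoride counter-ion carries a total charge of -1, so each complex ion is 1+.
Ligand charges: 1×1,10-phenanthroline (neutral), 1×triphenylphosphine (neutral), 1×azido (-1 each); total -1. So Zn + (-1) = 1+, giving Zn = +2.
Ligands are named alphabetically: azido before phenanthroline before triphenylphosphine.

azido(1,10-phenanthroline)(triphenylphosphine)zinc(II) fluoride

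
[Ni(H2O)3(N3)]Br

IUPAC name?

triaquaazidonickel(II) bromide

The 1 bromide counter-ion carries a total charge of -1, so each complex ion is 1+.
Ligand charges: 3×aqua (neutral), 1×azido (-1 each); total -1. So Ni + (-1) = 1+, giving Ni = +2.
Ligands are named alphabetically: aqua before azido.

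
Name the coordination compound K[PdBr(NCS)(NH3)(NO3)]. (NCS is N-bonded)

The 1 potassium counter-ion carries a total charge of +1, so each complex ion is 1−.
Ligand charges: 1×ammine (neutral), 1×isothiocyanato (-1 each), 1×nitrato (-1 each), 1×bromo (-1 each); total -3. So Pd + (-3) = 1−, giving Pd = +2.
The complex ion is anionic, so palladium takes the -ate form palladate(II).

potassium amminebromoisothiocyanatonitratopalladate(II)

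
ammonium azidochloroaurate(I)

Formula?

Ligands: 1 azido (N3, -1), 1 chloro (Cl, -1). Ligand charge sum = -2.
With Au in oxidation state +1, the complex ion is [Au...]^1−.
Charge balance with ammonium (+1) requires 1 complex ion per 1 ammonium.

NH4[AuCl(N3)]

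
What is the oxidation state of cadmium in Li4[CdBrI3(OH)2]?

+2

4 lithium outside the brackets (+1 each) → the complex ion is 4−.
Ligand charges: 3×I = -3; 2×OH = -2; 1×Br = -1; sum -6.
Cd + (-6) = 4− ⇒ Cd is +2.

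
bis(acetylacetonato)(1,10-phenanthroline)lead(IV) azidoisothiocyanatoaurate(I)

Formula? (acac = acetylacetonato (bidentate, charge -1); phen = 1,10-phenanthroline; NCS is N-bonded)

[Pb(acac)2(phen)][Au(N3)(NCS)]2

Cation [Pb…]: ligand charges -2, Pb(IV) ⇒ ion charge 2+.
Anion [Au…]: ligand charges -2, Au(I) ⇒ ion charge 1−.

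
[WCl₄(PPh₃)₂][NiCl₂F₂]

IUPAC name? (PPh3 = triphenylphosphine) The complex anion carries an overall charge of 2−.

tetrachlorobis(triphenylphosphine)tungsten(VI) dichlorodifluoronickelate(II)

Both ions are complex: the cation is named first with the plain metal name, the anion second with the -ate form; each ion's ligands are alphabetised independently.
The complex anion is given as 2−; its ligand charges sum to -4, so Ni = +2.
A 1:1 salt means the cation carries the equal and opposite charge, 2+.
Cation: ligand charges sum to -4; for the ion to be 2+, W = +6.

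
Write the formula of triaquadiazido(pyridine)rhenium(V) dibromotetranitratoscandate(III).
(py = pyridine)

[Re(H2O)3(N3)2(py)][ScBr2(NO3)4]

Cation [Re…]: ligand charges -2, Re(V) ⇒ ion charge 3+.
Anion [Sc…]: ligand charges -6, Sc(III) ⇒ ion charge 3−.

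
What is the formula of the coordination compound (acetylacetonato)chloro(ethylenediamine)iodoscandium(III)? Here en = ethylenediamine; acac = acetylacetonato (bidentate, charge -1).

[Sc(acac)Cl(en)I]

Ligands: 1 ethylenediamine (en, neutral), 1 iodo (I, -1), 1 chloro (Cl, -1), 1 acetylacetonato (acac, -1). Ligand charge sum = -3.
With Sc in oxidation state +3, the complex ion is [Sc...].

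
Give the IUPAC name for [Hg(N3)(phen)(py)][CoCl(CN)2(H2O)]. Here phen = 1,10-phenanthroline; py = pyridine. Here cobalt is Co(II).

azido(1,10-phenanthroline)(pyridine)mercury(II) aquachlorodicyanocobaltate(II)

Co is given as +2; the anion's ligand charges sum to -3, so the complex anion is 1−.
A 1:1 salt means the cation carries the equal and opposite charge, 1+.
Cation: ligand charges sum to -1; for the ion to be 1+, Hg = +2.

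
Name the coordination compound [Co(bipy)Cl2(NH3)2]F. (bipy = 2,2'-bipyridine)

diammine(2,2'-bipyridine)dichlorocobalt(III) fluoride

The 1 fluoride counter-ion carries a total charge of -1, so each complex ion is 1+.
Ligand charges: 2×chloro (-1 each), 1×2,2'-bipyridine (neutral), 2×ammine (neutral); total -2. So Co + (-2) = 1+, giving Co = +3.
Ligands are named alphabetically: ammine before bipyridine before chloro.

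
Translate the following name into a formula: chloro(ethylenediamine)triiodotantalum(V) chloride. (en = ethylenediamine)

[TaCl(en)I3]Cl

Ligands: 1 ethylenediamine (en, neutral), 3 iodo (I, -1), 1 chloro (Cl, -1). Ligand charge sum = -4.
With Ta in oxidation state +5, the complex ion is [Ta...]^1+.
Charge balance with chloride (-1) requires 1 complex ion per 1 chloride.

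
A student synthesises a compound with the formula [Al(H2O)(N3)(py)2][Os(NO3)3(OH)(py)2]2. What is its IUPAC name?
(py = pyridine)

Aluminium is always +3 in its complexes; the cation's ligand charges sum to -1, so the complex cation is 2+.
With 2 anions per cation, each anion must be 2/2 = 1−.
Anion: ligand charges sum to -4; for the ion to be 1−, Os = +3.

aquaazidobis(pyridine)aluminium(III) hydroxotrinitratobis(pyridine)osmate(III)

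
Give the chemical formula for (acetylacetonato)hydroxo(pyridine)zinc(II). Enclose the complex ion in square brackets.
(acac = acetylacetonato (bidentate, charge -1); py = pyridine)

[Zn(acac)(OH)(py)]

Ligands: 1 acetylacetonato (acac, -1), 1 pyridine (py, neutral), 1 hydroxo (OH, -1). Ligand charge sum = -2.
With Zn in oxidation state +2, the complex ion is [Zn...].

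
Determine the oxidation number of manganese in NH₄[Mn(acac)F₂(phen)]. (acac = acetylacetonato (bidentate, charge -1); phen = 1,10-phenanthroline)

+2

1 ammonium outside the brackets (+1 each) → the complex ion is 1−.
Ligand charges: 2×F = -2; 1×acac = -1; 1×phen neutral; sum -3.
Mn + (-3) = 1− ⇒ Mn is +2.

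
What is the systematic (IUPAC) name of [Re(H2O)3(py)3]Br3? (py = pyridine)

The 3 bromide counter-ions carry a total charge of -3, so each complex ion is 3+.
Ligand charges: 3×pyridine (neutral), 3×aqua (neutral); total 0. So Re + (0) = 3+, giving Re = +3.
Ligands are named alphabetically: aqua before pyridine.

triaquatris(pyridine)rhenium(III) bromide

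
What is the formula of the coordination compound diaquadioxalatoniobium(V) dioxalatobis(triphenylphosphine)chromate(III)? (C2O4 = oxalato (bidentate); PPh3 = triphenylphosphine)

[Nb(C2O4)2(H2O)2][Cr(C2O4)2(PPh3)2]

Cation [Nb…]: ligand charges -4, Nb(V) ⇒ ion charge 1+.
Anion [Cr…]: ligand charges -4, Cr(III) ⇒ ion charge 1−.
One 1+ cation balances one 1− anion.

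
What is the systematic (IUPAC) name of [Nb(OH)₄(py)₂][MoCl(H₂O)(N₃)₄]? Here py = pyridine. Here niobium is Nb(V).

Nb is given as +5; the cation's ligand charges sum to -4, so the complex cation is 1+.
A 1:1 salt means the anion carries the equal and opposite charge, 1−.
Anion: ligand charges sum to -5; for the ion to be 1−, Mo = +4.

tetrahydroxobis(pyridine)niobium(V) aquatetraazidochloromolybdate(IV)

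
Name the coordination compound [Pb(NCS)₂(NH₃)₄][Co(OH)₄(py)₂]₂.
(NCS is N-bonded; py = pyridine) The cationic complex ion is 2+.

tetraamminediisothiocyanatolead(IV) tetrahydroxobis(pyridine)cobaltate(III)

Both ions are complex: the cation is named first with the plain metal name, the anion second with the -ate form; each ion's ligands are alphabetised independently.
The complex cation is given as 2+; its ligand charges sum to -2, so Pb = +4.
With 2 anions per cation, each anion must be 2/2 = 1−.
Anion: ligand charges sum to -4; for the ion to be 1−, Co = +3.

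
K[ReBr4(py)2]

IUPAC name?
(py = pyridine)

The 1 potassium counter-ion carries a total charge of +1, so each complex ion is 1−.
Ligand charges: 2×pyridine (neutral), 4×bromo (-1 each); total -4. So Re + (-4) = 1−, giving Re = +3.
Ligands are named alphabetically: bromo before pyridine.
The complex ion is anionic, so rhenium takes the -ate form rhenate(III).

potassium tetrabromobis(pyridine)rhenate(III)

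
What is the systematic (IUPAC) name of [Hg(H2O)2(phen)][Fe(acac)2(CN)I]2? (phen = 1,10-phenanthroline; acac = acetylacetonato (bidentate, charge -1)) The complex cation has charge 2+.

diaqua(1,10-phenanthroline)mercury(II) bis(acetylacetonato)cyanoiodoferrate(III)

The complex cation is given as 2+; its ligand charges sum to 0, so Hg = +2.
With 2 anions per cation, each anion must be 2/2 = 1−.
Anion: ligand charges sum to -4; for the ion to be 1−, Fe = +3.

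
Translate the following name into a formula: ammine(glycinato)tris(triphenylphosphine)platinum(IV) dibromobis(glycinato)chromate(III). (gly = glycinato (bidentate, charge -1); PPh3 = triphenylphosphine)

Cation [Pt…]: ligand charges -1, Pt(IV) ⇒ ion charge 3+.
Anion [Cr…]: ligand charges -4, Cr(III) ⇒ ion charge 1−.
One 3+ cation requires 3 of the 1− anion.

[Pt(gly)(NH3)(PPh3)3][CrBr2(gly)2]3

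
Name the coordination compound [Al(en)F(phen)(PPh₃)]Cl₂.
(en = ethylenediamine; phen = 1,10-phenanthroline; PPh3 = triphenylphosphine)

The 2 chloride counter-ions carry a total charge of -2, so each complex ion is 2+.
Ligand charges: 1×ethylenediamine (neutral), 1×fluoro (-1 each), 1×1,10-phenanthroline (neutral), 1×triphenylphosphine (neutral); total -1. So Al + (-1) = 2+, giving Al = +3.
Ligands are named alphabetically: ethylenediamine before fluoro before phenanthroline before triphenylphosphine.

(ethylenediamine)fluoro(1,10-phenanthroline)(triphenylphosphine)aluminium(III) chloride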